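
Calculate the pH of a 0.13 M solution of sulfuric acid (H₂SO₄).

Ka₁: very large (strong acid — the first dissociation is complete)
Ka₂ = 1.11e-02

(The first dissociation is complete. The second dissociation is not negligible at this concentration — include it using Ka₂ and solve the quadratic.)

First dissociation is complete: [H⁺]₀ = [HSO₄⁻]₀ = C = 0.13 M. Second dissociation HSO₄⁻ ⇌ H⁺ + SO₄²⁻: let x = [SO₄²⁻]. Ka₂ = (C + x)·x / (C − x) = 1.11e-02 → x² + (C + Ka₂)·x − Ka₂·C = 0 → x² + 0.14110·x − 1.443e-03 = 0. x = (−0.14110 + √(0.14110² + 4 × 1.443e-03)) / 2 = 9.5768e-03 M. [H⁺] = C + x = 0.13 + 9.5768e-03 = 1.3958e-01 M. pH = -log(1.3958e-01) = 0.86.

pH = 0.86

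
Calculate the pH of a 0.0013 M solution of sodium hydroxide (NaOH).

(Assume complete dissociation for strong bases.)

[OH⁻] = 0.0013 M for strong base. pOH = -log[OH⁻] = 2.89, pH = 14 - pOH

pH = 11.11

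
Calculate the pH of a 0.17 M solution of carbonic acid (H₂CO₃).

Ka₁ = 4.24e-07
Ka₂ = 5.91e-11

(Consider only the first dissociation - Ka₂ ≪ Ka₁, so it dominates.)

First dissociation dominates. From Ka₁ = [H⁺][HA⁻]/[H₂A], x² + Ka₁·x − Ka₁·C = 0 with C = 0.17 M and Ka₁ = 4.24e-07. Solving: [H⁺] = (−Ka₁ + √(Ka₁² + 4·Ka₁·C)) / 2 = 2.6827e-04 M. pH = -log(2.6827e-04) = 3.57.

pH = 3.57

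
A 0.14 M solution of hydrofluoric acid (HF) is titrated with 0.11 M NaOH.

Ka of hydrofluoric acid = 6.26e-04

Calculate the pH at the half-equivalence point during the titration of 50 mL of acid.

At half-equivalence [HA] = [A⁻], so Henderson-Hasselbalch gives pH = pKa = -log(6.26e-04) = 3.20.

pH = pKa = 3.20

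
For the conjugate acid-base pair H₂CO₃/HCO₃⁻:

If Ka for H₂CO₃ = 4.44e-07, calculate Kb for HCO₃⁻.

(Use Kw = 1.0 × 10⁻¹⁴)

For a conjugate pair Ka × Kb = Kw, so Kb = Kw/Ka = 1.0 × 10⁻¹⁴ / 4.44e-07 = 2.25e-08.

K_b = 2.25e-08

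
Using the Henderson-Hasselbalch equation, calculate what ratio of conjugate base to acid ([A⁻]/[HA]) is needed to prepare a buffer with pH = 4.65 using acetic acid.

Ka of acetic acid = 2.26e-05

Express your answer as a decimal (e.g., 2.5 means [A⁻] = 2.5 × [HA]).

pKa = -log(2.26e-05) = 4.6459. pH = pKa + log([A⁻]/[HA]), so log([A⁻]/[HA]) = pH − pKa = 4.65 − 4.6459 = 0.0041. [A⁻]/[HA] = 10^(0.0041) = 1.01

[A⁻]/[HA] = 1.01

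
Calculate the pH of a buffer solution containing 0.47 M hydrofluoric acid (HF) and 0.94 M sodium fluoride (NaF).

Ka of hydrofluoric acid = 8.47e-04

pKa = -log(8.47e-04) = 3.07. pH = pKa + log([A⁻]/[HA]) = 3.07 + log(0.94/0.47)

pH = 3.37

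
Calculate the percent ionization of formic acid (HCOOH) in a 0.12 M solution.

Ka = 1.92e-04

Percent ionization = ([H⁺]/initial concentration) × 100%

Using Ka equilibrium: x² + Ka×x - Ka×C = 0. Solving: [H⁺] = 4.7050e-03. Percent = (4.7050e-03/0.12) × 100

Percent ionization = 3.92%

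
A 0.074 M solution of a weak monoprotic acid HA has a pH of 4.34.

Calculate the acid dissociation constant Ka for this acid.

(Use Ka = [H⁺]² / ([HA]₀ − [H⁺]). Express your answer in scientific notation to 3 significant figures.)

[H⁺] = 10^(−pH) = 10^(−4.34) = 4.571e-05 M. For HA ⇌ H⁺ + A⁻, Ka = [H⁺][A⁻]/[HA] = [H⁺]² / ([HA]₀ − [H⁺]) = (4.571e-05)² / (0.074 − 4.571e-05) = 2.83e-08.

K_a = 2.83e-08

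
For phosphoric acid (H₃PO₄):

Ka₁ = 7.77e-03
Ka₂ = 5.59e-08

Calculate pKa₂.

pKa₂ = -log(Ka₂) = -log(5.59e-08) = 7.25.

pK_{a2} = 7.25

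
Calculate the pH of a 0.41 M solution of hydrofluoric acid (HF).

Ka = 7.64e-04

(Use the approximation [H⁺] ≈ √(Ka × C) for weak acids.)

[H⁺] = √(Ka × C) = √(7.64e-04 × 0.41) = 1.7699e-02. pH = -log(1.7699e-02)

pH = 1.75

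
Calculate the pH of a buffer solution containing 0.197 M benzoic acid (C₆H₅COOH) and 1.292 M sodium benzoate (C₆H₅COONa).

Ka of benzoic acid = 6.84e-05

pKa = -log(6.84e-05) = 4.16. pH = pKa + log([A⁻]/[HA]) = 4.16 + log(1.292/0.197)

pH = 4.98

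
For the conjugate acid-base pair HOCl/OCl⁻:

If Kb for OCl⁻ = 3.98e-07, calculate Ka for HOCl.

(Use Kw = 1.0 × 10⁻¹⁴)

For a conjugate pair Ka × Kb = Kw, so Ka = Kw/Kb = 1.0 × 10⁻¹⁴ / 3.98e-07 = 2.51e-08.

K_a = 2.51e-08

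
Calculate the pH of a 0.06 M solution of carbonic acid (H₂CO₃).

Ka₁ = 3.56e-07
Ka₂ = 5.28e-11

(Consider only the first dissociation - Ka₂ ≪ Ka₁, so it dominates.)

First dissociation dominates. From Ka₁ = [H⁺][HA⁻]/[H₂A], x² + Ka₁·x − Ka₁·C = 0 with C = 0.06 M and Ka₁ = 3.56e-07. Solving: [H⁺] = (−Ka₁ + √(Ka₁² + 4·Ka₁·C)) / 2 = 1.4597e-04 M. pH = -log(1.4597e-04) = 3.84.

pH = 3.84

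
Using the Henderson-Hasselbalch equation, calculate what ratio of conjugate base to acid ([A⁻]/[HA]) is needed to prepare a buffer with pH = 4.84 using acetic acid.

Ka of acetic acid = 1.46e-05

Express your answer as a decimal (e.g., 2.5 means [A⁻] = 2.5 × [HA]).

pKa = -log(1.46e-05) = 4.8356. pH = pKa + log([A⁻]/[HA]), so log([A⁻]/[HA]) = pH − pKa = 4.84 − 4.8356 = 0.0044. [A⁻]/[HA] = 10^(0.0044) = 1.01

[A⁻]/[HA] = 1.01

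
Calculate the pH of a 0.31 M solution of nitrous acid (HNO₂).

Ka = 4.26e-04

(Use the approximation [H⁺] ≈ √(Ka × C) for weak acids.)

[H⁺] = √(Ka × C) = √(4.26e-04 × 0.31) = 1.1492e-02. pH = -log(1.1492e-02)

pH = 1.94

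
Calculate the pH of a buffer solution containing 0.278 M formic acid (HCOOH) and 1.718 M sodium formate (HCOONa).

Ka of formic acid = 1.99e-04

pKa = -log(1.99e-04) = 3.70. pH = pKa + log([A⁻]/[HA]) = 3.70 + log(1.718/0.278)

pH = 4.49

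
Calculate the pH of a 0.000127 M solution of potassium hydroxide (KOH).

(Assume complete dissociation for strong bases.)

[OH⁻] = 0.000127 M for strong base. pOH = -log[OH⁻] = 3.90, pH = 14 - pOH

pH = 10.10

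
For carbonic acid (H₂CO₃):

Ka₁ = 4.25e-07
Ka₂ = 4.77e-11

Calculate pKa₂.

pKa₂ = -log(Ka₂) = -log(4.77e-11) = 10.32.

pK_{a2} = 10.32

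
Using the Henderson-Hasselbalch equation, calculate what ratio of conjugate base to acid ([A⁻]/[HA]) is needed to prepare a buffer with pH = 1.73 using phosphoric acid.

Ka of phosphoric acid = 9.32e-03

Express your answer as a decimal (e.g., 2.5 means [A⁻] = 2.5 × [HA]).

pKa = -log(9.32e-03) = 2.0306. pH = pKa + log([A⁻]/[HA]), so log([A⁻]/[HA]) = pH − pKa = 1.73 − 2.0306 = -0.3006. [A⁻]/[HA] = 10^(-0.3006) = 0.501

[A⁻]/[HA] = 0.501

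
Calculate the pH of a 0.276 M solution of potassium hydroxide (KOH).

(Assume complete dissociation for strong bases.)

[OH⁻] = 0.276 M for strong base. pOH = -log[OH⁻] = 0.56, pH = 14 - pOH

pH = 13.44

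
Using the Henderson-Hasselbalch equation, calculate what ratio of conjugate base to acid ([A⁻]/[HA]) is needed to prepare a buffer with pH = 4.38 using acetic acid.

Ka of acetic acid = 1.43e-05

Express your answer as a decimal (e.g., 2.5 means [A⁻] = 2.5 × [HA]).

pKa = -log(1.43e-05) = 4.8447. pH = pKa + log([A⁻]/[HA]), so log([A⁻]/[HA]) = pH − pKa = 4.38 − 4.8447 = -0.4647. [A⁻]/[HA] = 10^(-0.4647) = 0.343

[A⁻]/[HA] = 0.343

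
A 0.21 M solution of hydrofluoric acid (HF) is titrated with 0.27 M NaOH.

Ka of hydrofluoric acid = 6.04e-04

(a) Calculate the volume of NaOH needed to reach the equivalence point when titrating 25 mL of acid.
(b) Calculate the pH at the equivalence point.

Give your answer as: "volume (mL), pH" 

moles acid = 0.21 × 25/1000 = 0.00525 mol; V_base = moles/0.27 × 1000 = 19.4 mL. At equivalence only the conjugate base is present: [A⁻] = 0.00525/0.044 = 1.1813e-01 M. Kb = Kw/Ka = 1.66e-11; [OH⁻] = √(Kb × [A⁻]) = 1.3985e-06; pOH = 5.85; pH = 14 - pOH = 8.15.

V = 19.4 mL, pH = 8.15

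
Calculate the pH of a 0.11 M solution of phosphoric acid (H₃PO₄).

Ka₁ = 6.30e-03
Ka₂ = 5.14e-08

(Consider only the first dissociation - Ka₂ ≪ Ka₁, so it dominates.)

First dissociation dominates. From Ka₁ = [H⁺][HA⁻]/[H₂A], x² + Ka₁·x − Ka₁·C = 0 with C = 0.11 M and Ka₁ = 6.30e-03. Solving: [H⁺] = (−Ka₁ + √(Ka₁² + 4·Ka₁·C)) / 2 = 2.3363e-02 M. pH = -log(2.3363e-02) = 1.63.

pH = 1.63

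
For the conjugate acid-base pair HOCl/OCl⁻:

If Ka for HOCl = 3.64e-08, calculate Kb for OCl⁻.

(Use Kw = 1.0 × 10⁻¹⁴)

For a conjugate pair Ka × Kb = Kw, so Kb = Kw/Ka = 1.0 × 10⁻¹⁴ / 3.64e-08 = 2.75e-07.

K_b = 2.75e-07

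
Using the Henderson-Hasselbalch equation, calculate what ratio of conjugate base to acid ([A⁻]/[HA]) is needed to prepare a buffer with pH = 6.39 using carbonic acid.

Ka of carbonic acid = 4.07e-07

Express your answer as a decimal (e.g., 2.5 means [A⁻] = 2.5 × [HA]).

pKa = -log(4.07e-07) = 6.3904. pH = pKa + log([A⁻]/[HA]), so log([A⁻]/[HA]) = pH − pKa = 6.39 − 6.3904 = -0.0004. [A⁻]/[HA] = 10^(-0.0004) = 0.999

[A⁻]/[HA] = 0.999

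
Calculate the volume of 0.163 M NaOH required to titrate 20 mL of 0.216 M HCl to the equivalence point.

At equivalence: moles acid = moles base. moles HCl = 0.216 × 20/1000 = 0.00432 mol. V_base = moles / 0.163 × 1000 = 26.5 mL.

V_{base} = 26.5 mL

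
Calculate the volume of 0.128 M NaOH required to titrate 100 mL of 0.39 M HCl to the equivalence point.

At equivalence: moles acid = moles base. moles HCl = 0.39 × 100/1000 = 0.039 mol. V_base = moles / 0.128 × 1000 = 304.7 mL.

V_{base} = 304.7 mL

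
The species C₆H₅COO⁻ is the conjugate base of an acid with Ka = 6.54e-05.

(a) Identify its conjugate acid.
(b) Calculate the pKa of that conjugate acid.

(a) The conjugate acid is formed by adding one H⁺ to C₆H₅COO⁻, giving C₆H₅COOH. (b) pKa = -log(Ka) = -log(6.54e-05) = 4.18.

Conjugate acid: C₆H₅COOH; pK_a = 4.18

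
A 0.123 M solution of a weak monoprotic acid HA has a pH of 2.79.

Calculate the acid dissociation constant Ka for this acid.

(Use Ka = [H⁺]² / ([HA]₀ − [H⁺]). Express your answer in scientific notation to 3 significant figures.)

[H⁺] = 10^(−pH) = 10^(−2.79) = 1.622e-03 M. For HA ⇌ H⁺ + A⁻, Ka = [H⁺][A⁻]/[HA] = [H⁺]² / ([HA]₀ − [H⁺]) = (1.622e-03)² / (0.123 − 1.622e-03) = 2.17e-05.

K_a = 2.17e-05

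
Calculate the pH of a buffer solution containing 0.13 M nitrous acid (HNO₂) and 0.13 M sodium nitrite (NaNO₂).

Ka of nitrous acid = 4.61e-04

pKa = -log(4.61e-04) = 3.34. pH = pKa + log([A⁻]/[HA]) = 3.34 + log(0.13/0.13)

pH = 3.34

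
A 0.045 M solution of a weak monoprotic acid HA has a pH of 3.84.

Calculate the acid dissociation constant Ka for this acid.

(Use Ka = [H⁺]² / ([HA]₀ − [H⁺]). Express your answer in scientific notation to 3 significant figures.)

[H⁺] = 10^(−pH) = 10^(−3.84) = 1.445e-04 M. For HA ⇌ H⁺ + A⁻, Ka = [H⁺][A⁻]/[HA] = [H⁺]² / ([HA]₀ − [H⁺]) = (1.445e-04)² / (0.045 − 1.445e-04) = 4.66e-07.

K_a = 4.66e-07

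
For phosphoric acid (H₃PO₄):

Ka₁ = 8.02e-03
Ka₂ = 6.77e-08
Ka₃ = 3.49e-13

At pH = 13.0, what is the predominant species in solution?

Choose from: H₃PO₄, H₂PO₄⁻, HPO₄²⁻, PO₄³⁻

pKa₁ = 2.10, pKa₂ = 7.17, pKa₃ = 12.46. For a polyprotic acid the predominant species crosses at each pKa: below pKa_n the protonated form dominates, above it the deprotonated form does. At pH = 13.0, the predominant species is PO₄³⁻.

PO₄³⁻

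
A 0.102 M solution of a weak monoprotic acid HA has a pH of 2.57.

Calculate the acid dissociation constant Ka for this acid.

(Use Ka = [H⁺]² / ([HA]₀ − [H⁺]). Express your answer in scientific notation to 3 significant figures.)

[H⁺] = 10^(−pH) = 10^(−2.57) = 2.692e-03 M. For HA ⇌ H⁺ + A⁻, Ka = [H⁺][A⁻]/[HA] = [H⁺]² / ([HA]₀ − [H⁺]) = (2.692e-03)² / (0.102 − 2.692e-03) = 7.29e-05.

K_a = 7.29e-05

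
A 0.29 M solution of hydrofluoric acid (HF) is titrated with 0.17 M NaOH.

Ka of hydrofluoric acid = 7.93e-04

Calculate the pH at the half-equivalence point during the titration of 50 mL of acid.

At half-equivalence [HA] = [A⁻], so Henderson-Hasselbalch gives pH = pKa = -log(7.93e-04) = 3.10.

pH = pKa = 3.10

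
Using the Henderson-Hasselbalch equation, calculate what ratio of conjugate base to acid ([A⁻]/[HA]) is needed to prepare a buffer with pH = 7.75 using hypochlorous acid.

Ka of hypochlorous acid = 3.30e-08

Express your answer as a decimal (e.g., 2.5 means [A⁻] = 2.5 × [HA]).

pKa = -log(3.30e-08) = 7.4815. pH = pKa + log([A⁻]/[HA]), so log([A⁻]/[HA]) = pH − pKa = 7.75 − 7.4815 = 0.2685. [A⁻]/[HA] = 10^(0.2685) = 1.86

[A⁻]/[HA] = 1.86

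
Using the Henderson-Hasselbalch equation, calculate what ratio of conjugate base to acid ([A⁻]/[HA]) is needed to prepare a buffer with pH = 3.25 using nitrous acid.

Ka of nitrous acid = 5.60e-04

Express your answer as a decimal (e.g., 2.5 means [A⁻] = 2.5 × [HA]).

pKa = -log(5.60e-04) = 3.2518. pH = pKa + log([A⁻]/[HA]), so log([A⁻]/[HA]) = pH − pKa = 3.25 − 3.2518 = -0.0018. [A⁻]/[HA] = 10^(-0.0018) = 0.996

[A⁻]/[HA] = 0.996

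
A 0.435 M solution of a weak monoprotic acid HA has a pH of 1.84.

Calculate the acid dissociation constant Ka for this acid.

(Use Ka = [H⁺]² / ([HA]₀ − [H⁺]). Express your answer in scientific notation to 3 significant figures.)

[H⁺] = 10^(−pH) = 10^(−1.84) = 1.445e-02 M. For HA ⇌ H⁺ + A⁻, Ka = [H⁺][A⁻]/[HA] = [H⁺]² / ([HA]₀ − [H⁺]) = (1.445e-02)² / (0.435 − 1.445e-02) = 4.97e-04.

K_a = 4.97e-04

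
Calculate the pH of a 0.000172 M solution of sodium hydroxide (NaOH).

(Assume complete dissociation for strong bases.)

[OH⁻] = 0.000172 M for strong base. pOH = -log[OH⁻] = 3.76, pH = 14 - pOH

pH = 10.24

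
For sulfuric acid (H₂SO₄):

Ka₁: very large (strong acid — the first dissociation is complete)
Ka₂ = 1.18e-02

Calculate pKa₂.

pKa₂ = -log(Ka₂) = -log(1.18e-02) = 1.93.

pK_{a2} = 1.93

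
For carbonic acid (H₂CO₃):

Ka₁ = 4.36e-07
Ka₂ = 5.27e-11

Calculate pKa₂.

pKa₂ = -log(Ka₂) = -log(5.27e-11) = 10.28.

pK_{a2} = 10.28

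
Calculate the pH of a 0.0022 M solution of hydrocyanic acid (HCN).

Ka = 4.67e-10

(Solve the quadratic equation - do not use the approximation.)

x² + Ka×x - Ka×C = 0. Using quadratic formula: [H⁺] = 1.0134e-06

pH = 5.99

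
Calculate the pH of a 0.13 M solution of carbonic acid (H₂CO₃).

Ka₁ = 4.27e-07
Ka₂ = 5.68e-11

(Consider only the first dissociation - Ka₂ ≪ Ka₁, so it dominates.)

First dissociation dominates. From Ka₁ = [H⁺][HA⁻]/[H₂A], x² + Ka₁·x − Ka₁·C = 0 with C = 0.13 M and Ka₁ = 4.27e-07. Solving: [H⁺] = (−Ka₁ + √(Ka₁² + 4·Ka₁·C)) / 2 = 2.3539e-04 M. pH = -log(2.3539e-04) = 3.63.

pH = 3.63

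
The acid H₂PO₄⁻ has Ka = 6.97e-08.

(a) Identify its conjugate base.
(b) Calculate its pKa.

(a) The conjugate base is formed by removing one H⁺ from H₂PO₄⁻, giving HPO₄²⁻. (b) pKa = -log(Ka) = -log(6.97e-08) = 7.16.

Conjugate base: HPO₄²⁻; pK_a = 7.16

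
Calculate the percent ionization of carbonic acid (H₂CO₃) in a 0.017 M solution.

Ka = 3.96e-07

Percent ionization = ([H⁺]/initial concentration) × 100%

Using Ka equilibrium: x² + Ka×x - Ka×C = 0. Solving: [H⁺] = 8.1851e-05. Percent = (8.1851e-05/0.017) × 100

Percent ionization = 0.481%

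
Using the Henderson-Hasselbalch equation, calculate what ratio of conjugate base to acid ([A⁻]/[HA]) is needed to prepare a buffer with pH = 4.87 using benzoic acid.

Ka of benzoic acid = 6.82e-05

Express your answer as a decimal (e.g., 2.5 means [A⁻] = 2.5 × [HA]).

pKa = -log(6.82e-05) = 4.1662. pH = pKa + log([A⁻]/[HA]), so log([A⁻]/[HA]) = pH − pKa = 4.87 − 4.1662 = 0.7038. [A⁻]/[HA] = 10^(0.7038) = 5.06

[A⁻]/[HA] = 5.06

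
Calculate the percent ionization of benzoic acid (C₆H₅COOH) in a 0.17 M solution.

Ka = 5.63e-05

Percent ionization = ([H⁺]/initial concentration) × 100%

Using Ka equilibrium: x² + Ka×x - Ka×C = 0. Solving: [H⁺] = 3.0657e-03. Percent = (3.0657e-03/0.17) × 100

Percent ionization = 1.8%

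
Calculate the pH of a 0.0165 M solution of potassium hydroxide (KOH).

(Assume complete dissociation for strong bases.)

[OH⁻] = 0.0165 M for strong base. pOH = -log[OH⁻] = 1.78, pH = 14 - pOH

pH = 12.22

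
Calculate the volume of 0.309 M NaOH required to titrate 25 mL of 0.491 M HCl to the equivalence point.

At equivalence: moles acid = moles base. moles HCl = 0.491 × 25/1000 = 0.01228 mol. V_base = moles / 0.309 × 1000 = 39.7 mL.

V_{base} = 39.7 mL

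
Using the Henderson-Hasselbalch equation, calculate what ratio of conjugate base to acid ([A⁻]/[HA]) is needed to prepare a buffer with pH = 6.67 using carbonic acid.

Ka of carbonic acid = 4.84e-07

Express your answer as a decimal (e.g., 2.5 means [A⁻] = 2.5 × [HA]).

pKa = -log(4.84e-07) = 6.3152. pH = pKa + log([A⁻]/[HA]), so log([A⁻]/[HA]) = pH − pKa = 6.67 − 6.3152 = 0.3548. [A⁻]/[HA] = 10^(0.3548) = 2.26

[A⁻]/[HA] = 2.26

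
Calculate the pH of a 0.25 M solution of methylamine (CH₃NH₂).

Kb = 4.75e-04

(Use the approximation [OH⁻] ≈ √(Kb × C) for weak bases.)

[OH⁻] = √(Kb × C) = √(4.75e-04 × 0.25) = 1.0897e-02. pOH = 1.96, pH = 14 - pOH

pH = 12.04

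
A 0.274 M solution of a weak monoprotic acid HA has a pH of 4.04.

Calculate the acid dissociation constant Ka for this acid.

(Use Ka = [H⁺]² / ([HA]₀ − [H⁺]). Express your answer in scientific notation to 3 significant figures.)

[H⁺] = 10^(−pH) = 10^(−4.04) = 9.120e-05 M. For HA ⇌ H⁺ + A⁻, Ka = [H⁺][A⁻]/[HA] = [H⁺]² / ([HA]₀ − [H⁺]) = (9.120e-05)² / (0.274 − 9.120e-05) = 3.04e-08.

K_a = 3.04e-08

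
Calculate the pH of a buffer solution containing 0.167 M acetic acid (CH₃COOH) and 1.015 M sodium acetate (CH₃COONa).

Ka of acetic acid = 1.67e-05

pKa = -log(1.67e-05) = 4.78. pH = pKa + log([A⁻]/[HA]) = 4.78 + log(1.015/0.167)

pH = 5.56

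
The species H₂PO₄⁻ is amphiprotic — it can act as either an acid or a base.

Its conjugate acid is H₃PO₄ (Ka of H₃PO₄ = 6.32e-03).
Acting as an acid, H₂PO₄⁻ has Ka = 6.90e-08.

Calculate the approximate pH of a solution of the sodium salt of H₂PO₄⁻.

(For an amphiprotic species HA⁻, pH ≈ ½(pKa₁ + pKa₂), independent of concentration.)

pKa₁ = -log(6.32e-03) = 2.20; pKa₂ = -log(6.90e-08) = 7.16. For an amphiprotic species, pH ≈ ½(pKa₁ + pKa₂) = ½(2.20 + 7.16) = 4.68.

pH = 4.68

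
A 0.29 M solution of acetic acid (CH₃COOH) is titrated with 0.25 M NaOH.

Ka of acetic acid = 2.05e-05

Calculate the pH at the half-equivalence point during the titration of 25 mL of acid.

At half-equivalence [HA] = [A⁻], so Henderson-Hasselbalch gives pH = pKa = -log(2.05e-05) = 4.69.

pH = pKa = 4.69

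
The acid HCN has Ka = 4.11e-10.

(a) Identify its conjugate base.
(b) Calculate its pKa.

(a) The conjugate base is formed by removing one H⁺ from HCN, giving CN⁻. (b) pKa = -log(Ka) = -log(4.11e-10) = 9.39.

Conjugate base: CN⁻; pK_a = 9.39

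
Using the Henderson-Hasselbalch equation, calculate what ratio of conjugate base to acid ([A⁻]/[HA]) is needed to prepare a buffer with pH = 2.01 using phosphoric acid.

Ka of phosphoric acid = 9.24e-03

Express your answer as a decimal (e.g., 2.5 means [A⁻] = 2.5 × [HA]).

pKa = -log(9.24e-03) = 2.0343. pH = pKa + log([A⁻]/[HA]), so log([A⁻]/[HA]) = pH − pKa = 2.01 − 2.0343 = -0.0243. [A⁻]/[HA] = 10^(-0.0243) = 0.946

[A⁻]/[HA] = 0.946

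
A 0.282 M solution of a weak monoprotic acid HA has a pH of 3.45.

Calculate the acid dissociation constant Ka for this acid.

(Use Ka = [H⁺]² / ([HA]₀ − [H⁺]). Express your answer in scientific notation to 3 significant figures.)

[H⁺] = 10^(−pH) = 10^(−3.45) = 3.548e-04 M. For HA ⇌ H⁺ + A⁻, Ka = [H⁺][A⁻]/[HA] = [H⁺]² / ([HA]₀ − [H⁺]) = (3.548e-04)² / (0.282 − 3.548e-04) = 4.47e-07.

K_a = 4.47e-07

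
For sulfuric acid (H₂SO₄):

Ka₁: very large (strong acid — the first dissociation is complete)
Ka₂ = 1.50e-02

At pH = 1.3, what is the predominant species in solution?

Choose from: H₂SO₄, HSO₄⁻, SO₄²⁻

The first dissociation is complete, so H₂SO₄ itself is never the predominant species in water; pKa₂ = -log(1.50e-02) = 1.82. For a polyprotic acid the predominant species crosses at each pKa: below pKa_n the protonated form dominates, above it the deprotonated form does. At pH = 1.3, the predominant species is HSO₄⁻.

HSO₄⁻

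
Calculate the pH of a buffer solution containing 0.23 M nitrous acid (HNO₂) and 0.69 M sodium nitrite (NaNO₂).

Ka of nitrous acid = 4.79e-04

pKa = -log(4.79e-04) = 3.32. pH = pKa + log([A⁻]/[HA]) = 3.32 + log(0.69/0.23)

pH = 3.80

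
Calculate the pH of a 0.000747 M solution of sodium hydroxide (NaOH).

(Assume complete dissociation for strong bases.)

[OH⁻] = 0.000747 M for strong base. pOH = -log[OH⁻] = 3.13, pH = 14 - pOH

pH = 10.87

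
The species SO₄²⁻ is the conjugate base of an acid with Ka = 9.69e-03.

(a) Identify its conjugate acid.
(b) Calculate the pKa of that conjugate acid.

(a) The conjugate acid is formed by adding one H⁺ to SO₄²⁻, giving HSO₄⁻. (b) pKa = -log(Ka) = -log(9.69e-03) = 2.01.

Conjugate acid: HSO₄⁻; pK_a = 2.01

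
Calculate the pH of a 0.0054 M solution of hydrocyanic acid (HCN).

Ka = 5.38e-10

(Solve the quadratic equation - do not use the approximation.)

x² + Ka×x - Ka×C = 0. Using quadratic formula: [H⁺] = 1.7042e-06

pH = 5.77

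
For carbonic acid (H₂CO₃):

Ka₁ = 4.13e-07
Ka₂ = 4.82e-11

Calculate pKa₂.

pKa₂ = -log(Ka₂) = -log(4.82e-11) = 10.32.

pK_{a2} = 10.32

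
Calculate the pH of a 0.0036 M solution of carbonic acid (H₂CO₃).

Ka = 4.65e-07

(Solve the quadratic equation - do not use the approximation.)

x² + Ka×x - Ka×C = 0. Using quadratic formula: [H⁺] = 4.0683e-05

pH = 4.39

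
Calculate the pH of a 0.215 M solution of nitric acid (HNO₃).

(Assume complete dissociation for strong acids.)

[H⁺] = 0.215 M for strong acid. pH = -log[H⁺] = -log(0.215)

pH = 0.67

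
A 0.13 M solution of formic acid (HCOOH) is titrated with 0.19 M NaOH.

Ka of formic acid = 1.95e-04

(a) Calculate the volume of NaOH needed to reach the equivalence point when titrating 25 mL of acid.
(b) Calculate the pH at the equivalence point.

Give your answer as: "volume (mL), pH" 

moles acid = 0.13 × 25/1000 = 0.00325 mol; V_base = moles/0.19 × 1000 = 17.1 mL. At equivalence only the conjugate base is present: [A⁻] = 0.00325/0.042 = 7.7187e-02 M. Kb = Kw/Ka = 5.13e-11; [OH⁻] = √(Kb × [A⁻]) = 1.9896e-06; pOH = 5.70; pH = 14 - pOH = 8.30.

V = 17.1 mL, pH = 8.30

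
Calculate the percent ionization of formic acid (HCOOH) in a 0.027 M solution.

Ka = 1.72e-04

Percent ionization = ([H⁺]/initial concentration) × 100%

Using Ka equilibrium: x² + Ka×x - Ka×C = 0. Solving: [H⁺] = 2.0707e-03. Percent = (2.0707e-03/0.027) × 100

Percent ionization = 7.67%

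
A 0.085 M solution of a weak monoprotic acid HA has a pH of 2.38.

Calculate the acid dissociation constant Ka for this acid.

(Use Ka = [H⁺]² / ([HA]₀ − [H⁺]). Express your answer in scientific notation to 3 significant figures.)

[H⁺] = 10^(−pH) = 10^(−2.38) = 4.169e-03 M. For HA ⇌ H⁺ + A⁻, Ka = [H⁺][A⁻]/[HA] = [H⁺]² / ([HA]₀ − [H⁺]) = (4.169e-03)² / (0.085 − 4.169e-03) = 2.15e-04.

K_a = 2.15e-04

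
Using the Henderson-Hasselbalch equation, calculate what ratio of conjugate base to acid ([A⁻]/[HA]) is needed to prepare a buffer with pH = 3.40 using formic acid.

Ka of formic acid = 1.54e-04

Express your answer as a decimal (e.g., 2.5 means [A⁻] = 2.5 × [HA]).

pKa = -log(1.54e-04) = 3.8125. pH = pKa + log([A⁻]/[HA]), so log([A⁻]/[HA]) = pH − pKa = 3.40 − 3.8125 = -0.4125. [A⁻]/[HA] = 10^(-0.4125) = 0.387

[A⁻]/[HA] = 0.387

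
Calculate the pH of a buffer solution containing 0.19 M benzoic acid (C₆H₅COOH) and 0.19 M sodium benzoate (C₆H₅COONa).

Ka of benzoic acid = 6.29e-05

pKa = -log(6.29e-05) = 4.20. pH = pKa + log([A⁻]/[HA]) = 4.20 + log(0.19/0.19)

pH = 4.20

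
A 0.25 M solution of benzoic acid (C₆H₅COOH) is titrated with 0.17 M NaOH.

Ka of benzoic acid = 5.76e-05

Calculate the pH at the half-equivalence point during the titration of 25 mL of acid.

At half-equivalence [HA] = [A⁻], so Henderson-Hasselbalch gives pH = pKa = -log(5.76e-05) = 4.24.

pH = pKa = 4.24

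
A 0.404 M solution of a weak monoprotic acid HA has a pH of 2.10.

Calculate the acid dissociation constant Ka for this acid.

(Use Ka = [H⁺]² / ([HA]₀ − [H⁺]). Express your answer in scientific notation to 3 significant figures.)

[H⁺] = 10^(−pH) = 10^(−2.10) = 7.943e-03 M. For HA ⇌ H⁺ + A⁻, Ka = [H⁺][A⁻]/[HA] = [H⁺]² / ([HA]₀ − [H⁺]) = (7.943e-03)² / (0.404 − 7.943e-03) = 1.59e-04.

K_a = 1.59e-04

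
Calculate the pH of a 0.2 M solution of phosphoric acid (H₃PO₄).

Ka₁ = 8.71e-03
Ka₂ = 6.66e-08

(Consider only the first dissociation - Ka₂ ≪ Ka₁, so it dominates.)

First dissociation dominates. From Ka₁ = [H⁺][HA⁻]/[H₂A], x² + Ka₁·x − Ka₁·C = 0 with C = 0.2 M and Ka₁ = 8.71e-03. Solving: [H⁺] = (−Ka₁ + √(Ka₁² + 4·Ka₁·C)) / 2 = 3.7609e-02 M. pH = -log(3.7609e-02) = 1.42.

pH = 1.42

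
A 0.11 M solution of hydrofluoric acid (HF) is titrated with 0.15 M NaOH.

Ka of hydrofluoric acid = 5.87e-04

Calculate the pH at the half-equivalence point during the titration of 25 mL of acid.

At half-equivalence [HA] = [A⁻], so Henderson-Hasselbalch gives pH = pKa = -log(5.87e-04) = 3.23.

pH = pKa = 3.23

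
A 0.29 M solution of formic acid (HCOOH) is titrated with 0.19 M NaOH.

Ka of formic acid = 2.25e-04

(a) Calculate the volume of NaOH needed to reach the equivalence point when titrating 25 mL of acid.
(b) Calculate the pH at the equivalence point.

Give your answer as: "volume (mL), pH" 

moles acid = 0.29 × 25/1000 = 0.00725 mol; V_base = moles/0.19 × 1000 = 38.2 mL. At equivalence only the conjugate base is present: [A⁻] = 0.00725/0.063 = 1.1479e-01 M. Kb = Kw/Ka = 4.44e-11; [OH⁻] = √(Kb × [A⁻]) = 2.2587e-06; pOH = 5.65; pH = 14 - pOH = 8.35.

V = 38.2 mL, pH = 8.35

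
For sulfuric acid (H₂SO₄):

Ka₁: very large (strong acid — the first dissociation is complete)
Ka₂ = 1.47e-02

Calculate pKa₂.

pKa₂ = -log(Ka₂) = -log(1.47e-02) = 1.83.

pK_{a2} = 1.83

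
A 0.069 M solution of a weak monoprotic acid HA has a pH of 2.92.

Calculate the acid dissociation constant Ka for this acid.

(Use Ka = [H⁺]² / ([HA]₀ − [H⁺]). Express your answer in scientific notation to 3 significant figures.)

[H⁺] = 10^(−pH) = 10^(−2.92) = 1.202e-03 M. For HA ⇌ H⁺ + A⁻, Ka = [H⁺][A⁻]/[HA] = [H⁺]² / ([HA]₀ − [H⁺]) = (1.202e-03)² / (0.069 − 1.202e-03) = 2.13e-05.

K_a = 2.13e-05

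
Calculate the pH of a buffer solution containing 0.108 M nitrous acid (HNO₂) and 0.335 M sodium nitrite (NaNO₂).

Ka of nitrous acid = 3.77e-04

pKa = -log(3.77e-04) = 3.42. pH = pKa + log([A⁻]/[HA]) = 3.42 + log(0.335/0.108)

pH = 3.92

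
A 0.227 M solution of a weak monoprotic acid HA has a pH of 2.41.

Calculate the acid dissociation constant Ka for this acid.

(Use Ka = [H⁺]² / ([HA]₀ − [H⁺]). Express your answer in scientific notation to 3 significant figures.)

[H⁺] = 10^(−pH) = 10^(−2.41) = 3.890e-03 M. For HA ⇌ H⁺ + A⁻, Ka = [H⁺][A⁻]/[HA] = [H⁺]² / ([HA]₀ − [H⁺]) = (3.890e-03)² / (0.227 − 3.890e-03) = 6.78e-05.

K_a = 6.78e-05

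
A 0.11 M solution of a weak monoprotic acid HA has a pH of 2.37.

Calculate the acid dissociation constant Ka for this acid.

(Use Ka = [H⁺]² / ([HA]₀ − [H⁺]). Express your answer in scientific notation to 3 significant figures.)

[H⁺] = 10^(−pH) = 10^(−2.37) = 4.266e-03 M. For HA ⇌ H⁺ + A⁻, Ka = [H⁺][A⁻]/[HA] = [H⁺]² / ([HA]₀ − [H⁺]) = (4.266e-03)² / (0.11 − 4.266e-03) = 1.72e-04.

K_a = 1.72e-04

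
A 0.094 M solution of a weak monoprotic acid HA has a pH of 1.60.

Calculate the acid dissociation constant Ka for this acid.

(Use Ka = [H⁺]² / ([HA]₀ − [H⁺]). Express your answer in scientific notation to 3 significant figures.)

[H⁺] = 10^(−pH) = 10^(−1.60) = 2.512e-02 M. For HA ⇌ H⁺ + A⁻, Ka = [H⁺][A⁻]/[HA] = [H⁺]² / ([HA]₀ − [H⁺]) = (2.512e-02)² / (0.094 − 2.512e-02) = 9.16e-03.

K_a = 9.16e-03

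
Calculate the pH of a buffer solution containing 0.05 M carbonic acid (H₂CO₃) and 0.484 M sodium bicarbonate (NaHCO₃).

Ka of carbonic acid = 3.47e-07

pKa = -log(3.47e-07) = 6.46. pH = pKa + log([A⁻]/[HA]) = 6.46 + log(0.484/0.05)

pH = 7.45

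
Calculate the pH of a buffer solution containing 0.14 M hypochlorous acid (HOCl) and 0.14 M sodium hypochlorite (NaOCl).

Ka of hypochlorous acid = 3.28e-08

pKa = -log(3.28e-08) = 7.48. pH = pKa + log([A⁻]/[HA]) = 7.48 + log(0.14/0.14)

pH = 7.48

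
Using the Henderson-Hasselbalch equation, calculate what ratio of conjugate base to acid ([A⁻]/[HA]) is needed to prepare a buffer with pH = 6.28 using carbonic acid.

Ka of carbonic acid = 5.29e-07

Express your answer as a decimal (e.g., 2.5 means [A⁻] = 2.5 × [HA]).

pKa = -log(5.29e-07) = 6.2765. pH = pKa + log([A⁻]/[HA]), so log([A⁻]/[HA]) = pH − pKa = 6.28 − 6.2765 = 0.0035. [A⁻]/[HA] = 10^(0.0035) = 1.01

[A⁻]/[HA] = 1.01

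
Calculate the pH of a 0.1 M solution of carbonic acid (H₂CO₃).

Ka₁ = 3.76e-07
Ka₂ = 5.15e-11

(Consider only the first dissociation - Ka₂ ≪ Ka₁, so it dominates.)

First dissociation dominates. From Ka₁ = [H⁺][HA⁻]/[H₂A], x² + Ka₁·x − Ka₁·C = 0 with C = 0.1 M and Ka₁ = 3.76e-07. Solving: [H⁺] = (−Ka₁ + √(Ka₁² + 4·Ka₁·C)) / 2 = 1.9372e-04 M. pH = -log(1.9372e-04) = 3.71.

pH = 3.71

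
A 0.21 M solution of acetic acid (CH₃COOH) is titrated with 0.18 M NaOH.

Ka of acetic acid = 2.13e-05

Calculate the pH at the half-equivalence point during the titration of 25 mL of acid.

At half-equivalence [HA] = [A⁻], so Henderson-Hasselbalch gives pH = pKa = -log(2.13e-05) = 4.67.

pH = pKa = 4.67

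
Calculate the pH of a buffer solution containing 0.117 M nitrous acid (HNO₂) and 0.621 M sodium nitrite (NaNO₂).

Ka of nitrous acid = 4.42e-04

pKa = -log(4.42e-04) = 3.35. pH = pKa + log([A⁻]/[HA]) = 3.35 + log(0.621/0.117)

pH = 4.08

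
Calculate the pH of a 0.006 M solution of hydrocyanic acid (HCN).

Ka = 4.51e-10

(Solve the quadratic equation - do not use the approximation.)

x² + Ka×x - Ka×C = 0. Using quadratic formula: [H⁺] = 1.6448e-06

pH = 5.78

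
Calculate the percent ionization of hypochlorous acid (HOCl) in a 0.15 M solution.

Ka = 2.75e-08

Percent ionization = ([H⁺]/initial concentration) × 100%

Using Ka equilibrium: x² + Ka×x - Ka×C = 0. Solving: [H⁺] = 6.4212e-05. Percent = (6.4212e-05/0.15) × 100

Percent ionization = 0.0428%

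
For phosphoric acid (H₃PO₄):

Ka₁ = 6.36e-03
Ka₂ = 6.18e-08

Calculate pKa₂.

pKa₂ = -log(Ka₂) = -log(6.18e-08) = 7.21.

pK_{a2} = 7.21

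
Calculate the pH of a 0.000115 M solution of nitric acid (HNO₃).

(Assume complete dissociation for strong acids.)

[H⁺] = 0.000115 M for strong acid. pH = -log[H⁺] = -log(0.000115)

pH = 3.94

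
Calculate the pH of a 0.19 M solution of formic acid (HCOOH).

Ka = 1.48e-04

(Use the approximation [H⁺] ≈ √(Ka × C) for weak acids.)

[H⁺] = √(Ka × C) = √(1.48e-04 × 0.19) = 5.3028e-03. pH = -log(5.3028e-03)

pH = 2.28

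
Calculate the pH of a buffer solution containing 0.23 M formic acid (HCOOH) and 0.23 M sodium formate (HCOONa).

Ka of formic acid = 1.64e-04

pKa = -log(1.64e-04) = 3.79. pH = pKa + log([A⁻]/[HA]) = 3.79 + log(0.23/0.23)

pH = 3.79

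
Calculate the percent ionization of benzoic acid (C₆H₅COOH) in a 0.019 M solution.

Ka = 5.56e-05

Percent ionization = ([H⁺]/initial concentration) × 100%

Using Ka equilibrium: x² + Ka×x - Ka×C = 0. Solving: [H⁺] = 1.0004e-03. Percent = (1.0004e-03/0.019) × 100

Percent ionization = 5.27%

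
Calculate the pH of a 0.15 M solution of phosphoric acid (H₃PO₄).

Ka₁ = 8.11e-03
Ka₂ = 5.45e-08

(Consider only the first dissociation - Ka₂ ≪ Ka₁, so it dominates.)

First dissociation dominates. From Ka₁ = [H⁺][HA⁻]/[H₂A], x² + Ka₁·x − Ka₁·C = 0 with C = 0.15 M and Ka₁ = 8.11e-03. Solving: [H⁺] = (−Ka₁ + √(Ka₁² + 4·Ka₁·C)) / 2 = 3.1058e-02 M. pH = -log(3.1058e-02) = 1.51.

pH = 1.51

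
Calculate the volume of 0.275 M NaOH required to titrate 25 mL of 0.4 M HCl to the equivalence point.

At equivalence: moles acid = moles base. moles HCl = 0.4 × 25/1000 = 0.01 mol. V_base = moles / 0.275 × 1000 = 36.4 mL.

V_{base} = 36.4 mL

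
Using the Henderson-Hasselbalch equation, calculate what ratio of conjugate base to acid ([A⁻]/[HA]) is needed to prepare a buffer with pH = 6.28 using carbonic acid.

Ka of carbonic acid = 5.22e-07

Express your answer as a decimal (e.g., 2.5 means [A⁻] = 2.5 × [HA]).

pKa = -log(5.22e-07) = 6.2823. pH = pKa + log([A⁻]/[HA]), so log([A⁻]/[HA]) = pH − pKa = 6.28 − 6.2823 = -0.0023. [A⁻]/[HA] = 10^(-0.0023) = 0.995

[A⁻]/[HA] = 0.995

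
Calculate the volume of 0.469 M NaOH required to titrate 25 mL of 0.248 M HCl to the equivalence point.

At equivalence: moles acid = moles base. moles HCl = 0.248 × 25/1000 = 0.0062 mol. V_base = moles / 0.469 × 1000 = 13.2 mL.

V_{base} = 13.2 mL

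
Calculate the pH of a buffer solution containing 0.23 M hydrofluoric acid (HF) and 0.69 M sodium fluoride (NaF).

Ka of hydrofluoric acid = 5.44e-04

pKa = -log(5.44e-04) = 3.26. pH = pKa + log([A⁻]/[HA]) = 3.26 + log(0.69/0.23)

pH = 3.74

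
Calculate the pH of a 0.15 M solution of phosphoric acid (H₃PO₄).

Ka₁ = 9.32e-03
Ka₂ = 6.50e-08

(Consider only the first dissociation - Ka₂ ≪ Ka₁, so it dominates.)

First dissociation dominates. From Ka₁ = [H⁺][HA⁻]/[H₂A], x² + Ka₁·x − Ka₁·C = 0 with C = 0.15 M and Ka₁ = 9.32e-03. Solving: [H⁺] = (−Ka₁ + √(Ka₁² + 4·Ka₁·C)) / 2 = 3.3019e-02 M. pH = -log(3.3019e-02) = 1.48.

pH = 1.48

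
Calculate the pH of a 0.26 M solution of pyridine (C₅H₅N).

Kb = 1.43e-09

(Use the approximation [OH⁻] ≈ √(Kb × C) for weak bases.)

[OH⁻] = √(Kb × C) = √(1.43e-09 × 0.26) = 1.9282e-05. pOH = 4.71, pH = 14 - pOH

pH = 9.29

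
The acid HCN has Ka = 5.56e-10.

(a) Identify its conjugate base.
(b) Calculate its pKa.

(a) The conjugate base is formed by removing one H⁺ from HCN, giving CN⁻. (b) pKa = -log(Ka) = -log(5.56e-10) = 9.25.

Conjugate base: CN⁻; pK_a = 9.25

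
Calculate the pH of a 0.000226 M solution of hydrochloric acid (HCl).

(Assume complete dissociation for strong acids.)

[H⁺] = 0.000226 M for strong acid. pH = -log[H⁺] = -log(0.000226)

pH = 3.65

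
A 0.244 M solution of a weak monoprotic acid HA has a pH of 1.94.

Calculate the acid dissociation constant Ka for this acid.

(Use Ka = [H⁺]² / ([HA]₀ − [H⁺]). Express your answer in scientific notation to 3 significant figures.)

[H⁺] = 10^(−pH) = 10^(−1.94) = 1.148e-02 M. For HA ⇌ H⁺ + A⁻, Ka = [H⁺][A⁻]/[HA] = [H⁺]² / ([HA]₀ − [H⁺]) = (1.148e-02)² / (0.244 − 1.148e-02) = 5.67e-04.

K_a = 5.67e-04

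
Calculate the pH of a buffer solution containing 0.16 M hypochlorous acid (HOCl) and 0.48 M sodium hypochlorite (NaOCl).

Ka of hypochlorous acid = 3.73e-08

pKa = -log(3.73e-08) = 7.43. pH = pKa + log([A⁻]/[HA]) = 7.43 + log(0.48/0.16)

pH = 7.91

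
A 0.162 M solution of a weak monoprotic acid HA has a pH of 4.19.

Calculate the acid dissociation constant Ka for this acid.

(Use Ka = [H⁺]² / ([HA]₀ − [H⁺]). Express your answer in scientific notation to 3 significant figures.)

[H⁺] = 10^(−pH) = 10^(−4.19) = 6.457e-05 M. For HA ⇌ H⁺ + A⁻, Ka = [H⁺][A⁻]/[HA] = [H⁺]² / ([HA]₀ − [H⁺]) = (6.457e-05)² / (0.162 − 6.457e-05) = 2.57e-08.

K_a = 2.57e-08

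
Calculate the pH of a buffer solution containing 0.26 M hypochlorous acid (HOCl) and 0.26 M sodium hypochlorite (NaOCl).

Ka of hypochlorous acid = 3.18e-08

pKa = -log(3.18e-08) = 7.50. pH = pKa + log([A⁻]/[HA]) = 7.50 + log(0.26/0.26)

pH = 7.50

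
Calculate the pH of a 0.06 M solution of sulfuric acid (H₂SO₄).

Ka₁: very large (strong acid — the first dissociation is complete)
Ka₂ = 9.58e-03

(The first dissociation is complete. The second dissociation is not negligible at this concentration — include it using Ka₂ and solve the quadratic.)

First dissociation is complete: [H⁺]₀ = [HSO₄⁻]₀ = C = 0.06 M. Second dissociation HSO₄⁻ ⇌ H⁺ + SO₄²⁻: let x = [SO₄²⁻]. Ka₂ = (C + x)·x / (C − x) = 9.58e-03 → x² + (C + Ka₂)·x − Ka₂·C = 0 → x² + 0.06958·x − 5.748e-04 = 0. x = (−0.06958 + √(0.06958² + 4 × 5.748e-04)) / 2 = 7.4610e-03 M. [H⁺] = C + x = 0.06 + 7.4610e-03 = 6.7461e-02 M. pH = -log(6.7461e-02) = 1.17.

pH = 1.17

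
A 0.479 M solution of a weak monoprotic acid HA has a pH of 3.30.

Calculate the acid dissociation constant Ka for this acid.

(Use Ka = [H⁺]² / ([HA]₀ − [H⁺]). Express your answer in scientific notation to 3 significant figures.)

[H⁺] = 10^(−pH) = 10^(−3.30) = 5.012e-04 M. For HA ⇌ H⁺ + A⁻, Ka = [H⁺][A⁻]/[HA] = [H⁺]² / ([HA]₀ − [H⁺]) = (5.012e-04)² / (0.479 − 5.012e-04) = 5.25e-07.

K_a = 5.25e-07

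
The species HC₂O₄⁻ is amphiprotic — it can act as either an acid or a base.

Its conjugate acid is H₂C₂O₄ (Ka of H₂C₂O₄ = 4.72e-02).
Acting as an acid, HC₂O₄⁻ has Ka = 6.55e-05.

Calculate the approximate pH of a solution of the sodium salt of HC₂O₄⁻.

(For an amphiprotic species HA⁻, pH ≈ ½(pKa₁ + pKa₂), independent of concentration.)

pKa₁ = -log(4.72e-02) = 1.33; pKa₂ = -log(6.55e-05) = 4.18. For an amphiprotic species, pH ≈ ½(pKa₁ + pKa₂) = ½(1.33 + 4.18) = 2.75.

pH = 2.75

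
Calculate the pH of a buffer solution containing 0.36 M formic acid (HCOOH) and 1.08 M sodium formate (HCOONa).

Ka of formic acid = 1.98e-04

pKa = -log(1.98e-04) = 3.70. pH = pKa + log([A⁻]/[HA]) = 3.70 + log(1.08/0.36)

pH = 4.18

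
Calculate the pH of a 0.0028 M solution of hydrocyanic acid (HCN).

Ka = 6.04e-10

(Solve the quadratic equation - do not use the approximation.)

x² + Ka×x - Ka×C = 0. Using quadratic formula: [H⁺] = 1.3002e-06

pH = 5.89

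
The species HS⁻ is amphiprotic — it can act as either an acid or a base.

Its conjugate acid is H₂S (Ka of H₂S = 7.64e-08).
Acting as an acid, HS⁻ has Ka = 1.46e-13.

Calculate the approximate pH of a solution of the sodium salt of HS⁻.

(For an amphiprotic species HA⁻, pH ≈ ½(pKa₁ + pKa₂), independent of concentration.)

pKa₁ = -log(7.64e-08) = 7.12; pKa₂ = -log(1.46e-13) = 12.84. For an amphiprotic species, pH ≈ ½(pKa₁ + pKa₂) = ½(7.12 + 12.84) = 9.98.

pH = 9.98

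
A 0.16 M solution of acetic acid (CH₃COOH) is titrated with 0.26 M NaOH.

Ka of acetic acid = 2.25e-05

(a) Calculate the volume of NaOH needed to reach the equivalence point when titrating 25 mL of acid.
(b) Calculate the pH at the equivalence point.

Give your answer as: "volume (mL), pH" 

moles acid = 0.16 × 25/1000 = 0.004 mol; V_base = moles/0.26 × 1000 = 15.4 mL. At equivalence only the conjugate base is present: [A⁻] = 0.004/0.040 = 9.9048e-02 M. Kb = Kw/Ka = 4.44e-10; [OH⁻] = √(Kb × [A⁻]) = 6.6348e-06; pOH = 5.18; pH = 14 - pOH = 8.82.

V = 15.4 mL, pH = 8.82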